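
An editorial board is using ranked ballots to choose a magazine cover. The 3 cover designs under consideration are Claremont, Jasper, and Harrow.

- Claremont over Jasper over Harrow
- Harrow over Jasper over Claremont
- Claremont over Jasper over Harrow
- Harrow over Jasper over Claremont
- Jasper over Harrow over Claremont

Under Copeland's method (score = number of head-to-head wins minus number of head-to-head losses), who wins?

Pairwise results:
  Claremont vs Jasper: Jasper wins 3–2.
  Claremont vs Harrow: Harrow wins 3–2.
  Jasper vs Harrow: Jasper wins 3–2.
Copeland scores (wins − losses):
  Claremont: 0 − 2 = -2
  Jasper: 2 − 0 = 2
  Harrow: 1 − 1 = 0
Jasper has the best Copeland score.

Jasper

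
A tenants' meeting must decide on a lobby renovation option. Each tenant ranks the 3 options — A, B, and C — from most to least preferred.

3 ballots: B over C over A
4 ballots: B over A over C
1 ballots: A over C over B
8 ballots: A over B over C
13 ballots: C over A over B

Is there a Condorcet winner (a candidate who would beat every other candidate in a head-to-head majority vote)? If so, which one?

There is no Condorcet winner

Head-to-head results (29 voters total):
A vs B: A wins 22–7.
A vs C: C wins 16–13.
B vs C: B wins 15–14.
No candidate beats all others: A beats B beats C beats A, a majority cycle.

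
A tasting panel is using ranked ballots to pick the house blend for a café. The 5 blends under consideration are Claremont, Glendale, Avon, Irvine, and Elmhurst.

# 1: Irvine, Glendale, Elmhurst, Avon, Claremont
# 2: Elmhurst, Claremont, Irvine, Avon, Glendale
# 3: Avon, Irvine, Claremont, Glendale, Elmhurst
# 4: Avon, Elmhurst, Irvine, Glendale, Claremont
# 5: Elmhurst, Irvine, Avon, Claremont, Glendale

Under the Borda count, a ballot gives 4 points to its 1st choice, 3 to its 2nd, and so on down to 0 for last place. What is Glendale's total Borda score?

5

Borda scores:
  Claremont: 0 + 3 + 2 + 0 + 1 = 6
  Glendale: 3 + 0 + 1 + 1 + 0 = 5
  Avon: 1 + 1 + 4 + 4 + 2 = 12
  Irvine: 4 + 2 + 3 + 2 + 3 = 14
  Elmhurst: 2 + 4 + 0 + 3 + 4 = 13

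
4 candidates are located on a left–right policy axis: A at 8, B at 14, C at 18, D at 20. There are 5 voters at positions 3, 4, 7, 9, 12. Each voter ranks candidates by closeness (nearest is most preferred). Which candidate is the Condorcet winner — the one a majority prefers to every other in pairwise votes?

With single-peaked preferences on a line, the Condorcet winner is the candidate closest to the median voter.
The median voter (position 7) is closest to A at 8.
Check: A vs D — voters closer to A: 5 of 5.

A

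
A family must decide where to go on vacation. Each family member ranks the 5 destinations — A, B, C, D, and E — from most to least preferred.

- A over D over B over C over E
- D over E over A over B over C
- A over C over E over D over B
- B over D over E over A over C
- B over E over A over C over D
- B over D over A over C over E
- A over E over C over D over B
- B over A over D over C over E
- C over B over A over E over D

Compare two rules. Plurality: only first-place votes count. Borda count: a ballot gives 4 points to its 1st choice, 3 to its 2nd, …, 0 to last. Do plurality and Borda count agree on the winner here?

Plurality first-place counts: A 3, B 4, C 1, D 1, E 0 → B.
Borda totals: A 24, B 22, C 13, D 17, E 14 → A.
The two rules disagree: plurality picks B, Borda picks A.

No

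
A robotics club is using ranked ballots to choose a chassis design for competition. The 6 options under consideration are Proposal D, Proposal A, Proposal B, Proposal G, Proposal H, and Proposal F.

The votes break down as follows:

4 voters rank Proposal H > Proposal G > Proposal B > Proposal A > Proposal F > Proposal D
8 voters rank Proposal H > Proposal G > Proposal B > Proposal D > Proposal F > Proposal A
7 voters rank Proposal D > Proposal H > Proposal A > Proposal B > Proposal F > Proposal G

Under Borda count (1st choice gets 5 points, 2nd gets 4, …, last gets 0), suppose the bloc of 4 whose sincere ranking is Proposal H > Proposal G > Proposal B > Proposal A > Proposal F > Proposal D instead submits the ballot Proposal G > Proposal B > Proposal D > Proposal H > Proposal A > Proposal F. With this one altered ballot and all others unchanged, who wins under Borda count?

Borda totals with the altered ballot: Proposal D 63, Proposal A 25, Proposal B 54, Proposal G 52, Proposal H 76, Proposal F 15.
The winner is unchanged: still Proposal H.

Proposal H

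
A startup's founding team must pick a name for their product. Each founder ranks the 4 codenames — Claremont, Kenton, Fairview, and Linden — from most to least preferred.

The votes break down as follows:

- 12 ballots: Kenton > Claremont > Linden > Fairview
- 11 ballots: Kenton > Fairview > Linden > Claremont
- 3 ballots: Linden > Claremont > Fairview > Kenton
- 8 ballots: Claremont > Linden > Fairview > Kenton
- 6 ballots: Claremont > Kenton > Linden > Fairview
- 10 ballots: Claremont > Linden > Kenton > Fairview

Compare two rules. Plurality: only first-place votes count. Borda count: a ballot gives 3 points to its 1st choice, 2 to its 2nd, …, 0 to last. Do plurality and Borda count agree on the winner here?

Yes

Plurality first-place counts: Claremont 24, Kenton 23, Fairview 0, Linden 3 → Claremont.
Borda totals: Claremont 102, Kenton 91, Fairview 33, Linden 74 → Claremont.
The two rules agree on Claremont.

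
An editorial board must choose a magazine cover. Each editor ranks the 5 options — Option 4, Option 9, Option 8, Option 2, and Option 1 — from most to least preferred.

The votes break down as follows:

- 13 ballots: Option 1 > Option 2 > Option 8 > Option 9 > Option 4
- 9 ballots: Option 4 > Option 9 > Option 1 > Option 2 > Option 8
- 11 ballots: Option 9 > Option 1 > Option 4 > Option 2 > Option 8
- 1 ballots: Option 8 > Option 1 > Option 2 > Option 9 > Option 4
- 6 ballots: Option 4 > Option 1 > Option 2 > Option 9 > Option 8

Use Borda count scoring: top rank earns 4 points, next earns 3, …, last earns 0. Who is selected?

Option 1

Borda scores:
  Option 4: 13·0 + 9·4 + 11·2 + 0 + 6·4 = 82
  Option 9: 13·1 + 9·3 + 11·4 + 1 + 6·1 = 91
  Option 8: 13·2 + 9·0 + 11·0 + 4 + 6·0 = 30
  Option 2: 13·3 + 9·1 + 11·1 + 2 + 6·2 = 73
  Option 1: 13·4 + 9·2 + 11·3 + 3 + 6·3 = 124
Option 1 has the highest total.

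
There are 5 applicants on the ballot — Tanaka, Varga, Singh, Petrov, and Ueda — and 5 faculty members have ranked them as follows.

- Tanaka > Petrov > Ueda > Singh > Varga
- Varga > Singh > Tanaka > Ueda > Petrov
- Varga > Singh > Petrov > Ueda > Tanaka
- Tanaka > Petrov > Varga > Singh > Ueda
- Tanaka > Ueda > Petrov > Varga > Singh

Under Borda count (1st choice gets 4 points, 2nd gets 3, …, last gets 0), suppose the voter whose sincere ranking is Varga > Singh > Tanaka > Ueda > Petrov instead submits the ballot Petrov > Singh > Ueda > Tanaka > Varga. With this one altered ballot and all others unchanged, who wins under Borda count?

Petrov

Borda totals with the altered ballot: Tanaka 13, Varga 7, Singh 8, Petrov 14, Ueda 8.
The switch changes the winner from Tanaka to Petrov.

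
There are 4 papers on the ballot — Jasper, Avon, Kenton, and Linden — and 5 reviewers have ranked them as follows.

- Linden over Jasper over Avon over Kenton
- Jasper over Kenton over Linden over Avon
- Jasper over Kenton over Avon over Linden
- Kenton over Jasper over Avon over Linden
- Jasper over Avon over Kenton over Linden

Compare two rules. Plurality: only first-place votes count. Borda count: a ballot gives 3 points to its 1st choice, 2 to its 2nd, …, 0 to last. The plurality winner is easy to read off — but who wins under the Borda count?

Plurality first-place counts: Jasper 3, Avon 0, Kenton 1, Linden 1 → Jasper.
Borda totals: Jasper 13, Avon 5, Kenton 8, Linden 4 → Jasper.

Jasper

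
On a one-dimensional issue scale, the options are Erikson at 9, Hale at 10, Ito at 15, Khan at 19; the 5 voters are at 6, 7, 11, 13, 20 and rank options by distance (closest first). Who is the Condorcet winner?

With single-peaked preferences on a line, the Condorcet winner is the candidate closest to the median voter.
The median voter (position 11) is closest to Hale at 10.
Check: Hale vs Khan — voters closer to Hale: 4 of 5.

Hale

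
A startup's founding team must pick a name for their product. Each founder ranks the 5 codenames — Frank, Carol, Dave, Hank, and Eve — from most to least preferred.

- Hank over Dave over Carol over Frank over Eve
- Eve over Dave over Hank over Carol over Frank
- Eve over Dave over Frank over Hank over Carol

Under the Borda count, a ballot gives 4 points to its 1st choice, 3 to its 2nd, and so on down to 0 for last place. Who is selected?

Borda scores:
  Frank: 1 + 0 + 2 = 3
  Carol: 2 + 1 + 0 = 3
  Dave: 3 + 3 + 3 = 9
  Hank: 4 + 2 + 1 = 7
  Eve: 0 + 4 + 4 = 8
Dave has the highest total.

Dave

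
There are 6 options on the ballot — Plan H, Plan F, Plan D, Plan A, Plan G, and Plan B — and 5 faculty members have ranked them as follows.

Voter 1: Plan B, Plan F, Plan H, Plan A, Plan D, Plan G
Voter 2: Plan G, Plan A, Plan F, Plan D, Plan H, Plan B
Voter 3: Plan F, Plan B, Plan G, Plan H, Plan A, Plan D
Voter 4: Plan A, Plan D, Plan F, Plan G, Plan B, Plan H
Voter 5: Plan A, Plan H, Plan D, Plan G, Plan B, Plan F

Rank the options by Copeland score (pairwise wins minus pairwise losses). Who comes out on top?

Pairwise results:
  Plan H vs Plan F: Plan F wins 4–1.
  Plan H vs Plan D: Plan H wins 3–2.
  Plan H vs Plan A: Plan A wins 3–2.
  Plan H vs Plan G: Plan G wins 3–2.
  Plan H vs Plan B: Plan B wins 3–2.
  Plan F vs Plan D: Plan F wins 3–2.
  Plan F vs Plan A: Plan A wins 3–2.
  Plan F vs Plan G: Plan F wins 3–2.
  Plan F vs Plan B: Plan F wins 3–2.
  Plan D vs Plan A: Plan A wins 5–0.
  Plan D vs Plan G: Plan D wins 3–2.
  Plan D vs Plan B: Plan D wins 3–2.
  Plan A vs Plan G: Plan A wins 3–2.
  Plan A vs Plan B: Plan A wins 3–2.
  Plan G vs Plan B: Plan G wins 3–2.
Copeland scores (wins − losses):
  Plan H: 1 − 4 = -3
  Plan F: 4 − 1 = 3
  Plan D: 2 − 3 = -1
  Plan A: 5 − 0 = 5
  Plan G: 2 − 3 = -1
  Plan B: 1 − 4 = -3
Plan A has the best Copeland score.

Plan A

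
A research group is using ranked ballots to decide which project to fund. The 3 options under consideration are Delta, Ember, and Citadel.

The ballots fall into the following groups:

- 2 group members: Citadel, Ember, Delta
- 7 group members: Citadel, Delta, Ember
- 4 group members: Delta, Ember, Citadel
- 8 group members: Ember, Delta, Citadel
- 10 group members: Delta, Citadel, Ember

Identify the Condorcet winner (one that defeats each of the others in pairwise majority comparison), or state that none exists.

Delta

Head-to-head results (31 voters total):
Delta vs Ember: Delta wins 21–10.
Delta vs Citadel: Delta wins 22–9.
Ember vs Citadel: Citadel wins 19–12.
Delta beats each rival — Ember (21–10), Citadel (22–9) — so Delta is the Condorcet winner.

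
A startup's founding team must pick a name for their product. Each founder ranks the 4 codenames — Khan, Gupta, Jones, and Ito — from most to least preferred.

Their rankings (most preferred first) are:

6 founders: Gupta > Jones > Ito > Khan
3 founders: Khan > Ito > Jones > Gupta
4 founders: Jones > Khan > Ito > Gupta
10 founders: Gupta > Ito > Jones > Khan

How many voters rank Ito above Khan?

16

Ballots ranking Ito above Khan: 6+10 = 16.
Ballots ranking Khan above Ito: 3+4 = 7.
So 16 of 23 voters prefer Ito to Khan.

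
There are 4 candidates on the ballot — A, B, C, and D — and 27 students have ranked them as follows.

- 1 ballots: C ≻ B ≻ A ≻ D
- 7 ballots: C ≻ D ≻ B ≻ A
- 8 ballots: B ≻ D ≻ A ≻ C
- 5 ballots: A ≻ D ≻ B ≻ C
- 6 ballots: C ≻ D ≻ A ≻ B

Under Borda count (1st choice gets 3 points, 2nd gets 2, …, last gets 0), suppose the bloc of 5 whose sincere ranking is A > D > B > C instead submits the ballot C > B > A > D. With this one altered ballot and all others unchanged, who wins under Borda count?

Borda totals with the altered ballot: A 20, B 43, C 57, D 42.
The switch changes the winner from D to C.

C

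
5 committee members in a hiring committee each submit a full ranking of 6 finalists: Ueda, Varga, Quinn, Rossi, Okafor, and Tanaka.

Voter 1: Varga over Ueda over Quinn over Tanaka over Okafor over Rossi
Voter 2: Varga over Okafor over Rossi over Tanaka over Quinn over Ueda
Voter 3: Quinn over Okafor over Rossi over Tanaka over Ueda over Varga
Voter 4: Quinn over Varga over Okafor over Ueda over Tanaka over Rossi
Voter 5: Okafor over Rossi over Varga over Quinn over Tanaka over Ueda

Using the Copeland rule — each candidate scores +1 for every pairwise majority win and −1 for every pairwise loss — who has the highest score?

Pairwise results:
  Ueda vs Varga: Varga wins 4–1.
  Ueda vs Quinn: Quinn wins 4–1.
  Ueda vs Rossi: Rossi wins 3–2.
  Ueda vs Okafor: Okafor wins 4–1.
  Ueda vs Tanaka: Tanaka wins 3–2.
  Varga vs Quinn: Varga wins 3–2.
  Varga vs Rossi: Varga wins 3–2.
  Varga vs Okafor: Varga wins 3–2.
  Varga vs Tanaka: Varga wins 4–1.
  Quinn vs Rossi: Quinn wins 3–2.
  Quinn vs Okafor: Quinn wins 3–2.
  Quinn vs Tanaka: Quinn wins 4–1.
  Rossi vs Okafor: Okafor wins 5–0.
  Rossi vs Tanaka: Rossi wins 3–2.
  Okafor vs Tanaka: Okafor wins 4–1.
Copeland scores (wins − losses):
  Ueda: 0 − 5 = -5
  Varga: 5 − 0 = 5
  Quinn: 4 − 1 = 3
  Rossi: 2 − 3 = -1
  Okafor: 3 − 2 = 1
  Tanaka: 1 − 4 = -3
Varga has the best Copeland score.

Varga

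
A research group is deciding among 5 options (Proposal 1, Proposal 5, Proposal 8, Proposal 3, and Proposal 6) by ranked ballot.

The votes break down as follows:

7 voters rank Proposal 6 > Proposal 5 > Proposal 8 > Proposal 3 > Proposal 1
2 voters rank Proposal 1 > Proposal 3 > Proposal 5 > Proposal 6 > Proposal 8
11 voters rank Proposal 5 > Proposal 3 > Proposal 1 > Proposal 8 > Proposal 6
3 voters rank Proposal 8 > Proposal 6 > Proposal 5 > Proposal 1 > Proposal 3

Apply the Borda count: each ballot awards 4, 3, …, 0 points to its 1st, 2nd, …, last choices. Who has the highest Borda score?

Borda scores:
  Proposal 1: 7·0 + 2·4 + 11·2 + 3·1 = 33
  Proposal 5: 7·3 + 2·2 + 11·4 + 3·2 = 75
  Proposal 8: 7·2 + 2·0 + 11·1 + 3·4 = 37
  Proposal 3: 7·1 + 2·3 + 11·3 + 3·0 = 46
  Proposal 6: 7·4 + 2·1 + 11·0 + 3·3 = 39
Proposal 5 has the highest total.

Proposal 5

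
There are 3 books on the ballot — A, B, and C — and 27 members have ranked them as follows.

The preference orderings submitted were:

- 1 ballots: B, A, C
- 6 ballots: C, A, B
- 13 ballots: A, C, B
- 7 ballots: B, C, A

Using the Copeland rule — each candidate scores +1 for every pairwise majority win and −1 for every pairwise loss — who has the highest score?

A

Pairwise results:
  A vs B: A wins 19–8.
  A vs C: A wins 14–13.
  B vs C: C wins 19–8.
Copeland scores (wins − losses):
  A: 2 − 0 = 2
  B: 0 − 2 = -2
  C: 1 − 1 = 0
A has the best Copeland score.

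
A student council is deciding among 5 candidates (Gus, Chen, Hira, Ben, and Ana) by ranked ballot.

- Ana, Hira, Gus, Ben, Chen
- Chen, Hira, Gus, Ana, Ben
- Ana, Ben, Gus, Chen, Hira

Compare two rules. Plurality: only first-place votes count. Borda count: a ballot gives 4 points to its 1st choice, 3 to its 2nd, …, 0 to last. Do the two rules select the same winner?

Yes

Plurality first-place counts: Gus 0, Chen 1, Hira 0, Ben 0, Ana 2 → Ana.
Borda totals: Gus 6, Chen 5, Hira 6, Ben 4, Ana 9 → Ana.
The two rules agree on Ana.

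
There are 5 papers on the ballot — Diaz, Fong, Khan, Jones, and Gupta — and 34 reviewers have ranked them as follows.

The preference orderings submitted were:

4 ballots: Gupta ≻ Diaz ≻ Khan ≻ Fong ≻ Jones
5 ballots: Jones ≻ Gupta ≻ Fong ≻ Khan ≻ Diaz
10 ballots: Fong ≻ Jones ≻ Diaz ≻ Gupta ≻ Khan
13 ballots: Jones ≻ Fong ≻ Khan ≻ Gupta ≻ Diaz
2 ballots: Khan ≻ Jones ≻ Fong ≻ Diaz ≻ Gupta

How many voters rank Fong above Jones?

14

Ballots ranking Fong above Jones: 4+10 = 14.
Ballots ranking Jones above Fong: 5+13+2 = 20.
So 14 of 34 voters prefer Fong to Jones.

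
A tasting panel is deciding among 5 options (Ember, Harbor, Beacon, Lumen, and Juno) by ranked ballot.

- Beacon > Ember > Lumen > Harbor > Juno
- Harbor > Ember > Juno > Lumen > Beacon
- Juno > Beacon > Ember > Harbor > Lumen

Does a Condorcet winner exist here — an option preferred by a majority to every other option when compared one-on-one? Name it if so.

Head-to-head results (3 voters total):
Ember vs Harbor: Ember wins 2–1.
Ember vs Beacon: Beacon wins 2–1.
Ember vs Lumen: Ember wins 3–0.
Ember vs Juno: Ember wins 2–1.
Harbor vs Beacon: Beacon wins 2–1.
Harbor vs Lumen: Harbor wins 2–1.
Harbor vs Juno: Harbor wins 2–1.
Beacon vs Lumen: Beacon wins 2–1.
Beacon vs Juno: Juno wins 2–1.
Lumen vs Juno: Juno wins 2–1.
No candidate beats all others: Ember beats Juno beats Beacon beats Ember, a majority cycle.

None — there is no Condorcet winner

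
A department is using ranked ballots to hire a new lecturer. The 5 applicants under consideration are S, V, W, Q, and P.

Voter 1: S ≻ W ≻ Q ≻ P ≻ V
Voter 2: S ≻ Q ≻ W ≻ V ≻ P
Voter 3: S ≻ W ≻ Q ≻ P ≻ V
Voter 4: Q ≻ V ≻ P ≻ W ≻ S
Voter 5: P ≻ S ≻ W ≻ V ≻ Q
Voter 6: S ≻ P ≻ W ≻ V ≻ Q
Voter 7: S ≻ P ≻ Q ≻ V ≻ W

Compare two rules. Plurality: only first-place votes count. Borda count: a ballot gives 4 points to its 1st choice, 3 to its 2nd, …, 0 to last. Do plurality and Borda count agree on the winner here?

Yes

Plurality first-place counts: S 5, V 0, W 0, Q 1, P 1 → S.
Borda totals: S 23, V 7, W 13, Q 13, P 14 → S.
The two rules agree on S.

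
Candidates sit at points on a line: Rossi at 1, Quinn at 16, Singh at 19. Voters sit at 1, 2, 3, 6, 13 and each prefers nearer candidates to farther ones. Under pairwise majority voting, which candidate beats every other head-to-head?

Rossi

With single-peaked preferences on a line, the Condorcet winner is the candidate closest to the median voter.
The median voter (position 3) is closest to Rossi at 1.
Check: Rossi vs Singh — voters closer to Rossi: 4 of 5.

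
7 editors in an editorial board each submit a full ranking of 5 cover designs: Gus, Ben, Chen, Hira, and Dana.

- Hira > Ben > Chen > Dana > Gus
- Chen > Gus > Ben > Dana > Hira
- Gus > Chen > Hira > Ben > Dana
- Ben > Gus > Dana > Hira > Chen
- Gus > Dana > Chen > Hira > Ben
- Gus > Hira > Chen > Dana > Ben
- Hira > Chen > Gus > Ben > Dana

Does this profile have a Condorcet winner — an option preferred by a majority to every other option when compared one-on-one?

Head-to-head results (7 voters total):
Gus vs Ben: Gus wins 5–2.
Gus vs Chen: Gus wins 4–3.
Gus vs Hira: Gus wins 5–2.
Gus vs Dana: Gus wins 6–1.
Ben vs Chen: Chen wins 5–2.
Ben vs Hira: Hira wins 5–2.
Ben vs Dana: Ben wins 5–2.
Chen vs Hira: Hira wins 4–3.
Chen vs Dana: Chen wins 5–2.
Hira vs Dana: Hira wins 4–3.
Gus beats each rival — Ben (5–2), Chen (4–3), Hira (5–2), Dana (6–1) — so Gus is the Condorcet winner.

Yes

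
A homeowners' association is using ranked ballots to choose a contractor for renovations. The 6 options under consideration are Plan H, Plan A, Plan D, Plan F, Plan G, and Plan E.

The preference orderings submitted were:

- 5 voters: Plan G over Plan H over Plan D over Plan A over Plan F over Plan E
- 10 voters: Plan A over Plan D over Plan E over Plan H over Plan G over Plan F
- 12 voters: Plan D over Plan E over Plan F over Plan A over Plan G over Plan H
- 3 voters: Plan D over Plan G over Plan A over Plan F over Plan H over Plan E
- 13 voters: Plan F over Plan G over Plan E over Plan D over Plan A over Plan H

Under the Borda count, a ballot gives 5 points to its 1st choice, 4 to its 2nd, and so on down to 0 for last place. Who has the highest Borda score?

Plan D

Borda scores:
  Plan H: 5·4 + 10·2 + 12·0 + 3·1 + 13·0 = 43
  Plan A: 5·2 + 10·5 + 12·2 + 3·3 + 13·1 = 106
  Plan D: 5·3 + 10·4 + 12·5 + 3·5 + 13·2 = 156
  Plan F: 5·1 + 10·0 + 12·3 + 3·2 + 13·5 = 112
  Plan G: 5·5 + 10·1 + 12·1 + 3·4 + 13·4 = 111
  Plan E: 5·0 + 10·3 + 12·4 + 3·0 + 13·3 = 117
Plan D has the highest total.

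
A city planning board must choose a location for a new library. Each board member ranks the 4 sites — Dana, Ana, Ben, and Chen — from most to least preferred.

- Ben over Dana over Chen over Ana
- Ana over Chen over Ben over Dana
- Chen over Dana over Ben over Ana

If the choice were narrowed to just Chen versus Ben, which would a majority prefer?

Chen

Ballots ranking Chen above Ben: 2.
Ballots ranking Ben above Chen: 1.
Chen wins the head-to-head, 2–1.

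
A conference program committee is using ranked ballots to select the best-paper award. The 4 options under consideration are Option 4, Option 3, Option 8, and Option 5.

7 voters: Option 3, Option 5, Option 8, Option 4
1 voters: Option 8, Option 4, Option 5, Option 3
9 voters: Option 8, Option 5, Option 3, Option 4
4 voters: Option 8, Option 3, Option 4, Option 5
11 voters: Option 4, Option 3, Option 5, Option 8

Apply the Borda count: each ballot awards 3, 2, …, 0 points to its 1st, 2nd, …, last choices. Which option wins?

Borda scores:
  Option 4: 7·0 + 2 + 9·0 + 4·1 + 11·3 = 39
  Option 3: 7·3 + 0 + 9·1 + 4·2 + 11·2 = 60
  Option 8: 7·1 + 3 + 9·3 + 4·3 + 11·0 = 49
  Option 5: 7·2 + 1 + 9·2 + 4·0 + 11·1 = 44
Option 3 has the highest total.

Option 3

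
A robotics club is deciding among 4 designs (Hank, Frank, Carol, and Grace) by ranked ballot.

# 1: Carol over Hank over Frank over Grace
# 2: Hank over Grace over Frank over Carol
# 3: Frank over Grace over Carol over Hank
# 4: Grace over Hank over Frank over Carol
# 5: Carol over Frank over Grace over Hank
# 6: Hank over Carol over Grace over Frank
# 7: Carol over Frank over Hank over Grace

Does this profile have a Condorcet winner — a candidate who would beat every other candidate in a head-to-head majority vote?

Head-to-head results (7 voters total):
Hank vs Frank: Hank wins 4–3.
Hank vs Carol: Carol wins 4–3.
Hank vs Grace: Hank wins 4–3.
Frank vs Carol: Carol wins 4–3.
Frank vs Grace: Frank wins 4–3.
Carol vs Grace: Carol wins 4–3.
Carol beats each rival — Hank (4–3), Frank (4–3), Grace (4–3) — so Carol is the Condorcet winner.

Yes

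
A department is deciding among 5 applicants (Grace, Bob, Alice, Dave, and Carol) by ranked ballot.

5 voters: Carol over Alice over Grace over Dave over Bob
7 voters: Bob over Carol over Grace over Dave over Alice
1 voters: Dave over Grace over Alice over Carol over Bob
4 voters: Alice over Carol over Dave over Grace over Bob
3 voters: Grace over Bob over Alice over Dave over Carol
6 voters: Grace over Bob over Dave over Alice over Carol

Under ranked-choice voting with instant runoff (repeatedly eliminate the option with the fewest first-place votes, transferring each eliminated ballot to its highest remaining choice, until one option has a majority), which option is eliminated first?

Round 1: Grace 9, Bob 7, Carol 5, Alice 4, Dave 1. Dave has the fewest and is eliminated.
Round 2: Grace 10, Bob 7, Carol 5, Alice 4. Alice has the fewest and is eliminated.
Round 3: Grace 10, Carol 9, Bob 7. Bob has the fewest and is eliminated.
Round 4: Carol 16, Grace 10. Carol has a majority.

Dave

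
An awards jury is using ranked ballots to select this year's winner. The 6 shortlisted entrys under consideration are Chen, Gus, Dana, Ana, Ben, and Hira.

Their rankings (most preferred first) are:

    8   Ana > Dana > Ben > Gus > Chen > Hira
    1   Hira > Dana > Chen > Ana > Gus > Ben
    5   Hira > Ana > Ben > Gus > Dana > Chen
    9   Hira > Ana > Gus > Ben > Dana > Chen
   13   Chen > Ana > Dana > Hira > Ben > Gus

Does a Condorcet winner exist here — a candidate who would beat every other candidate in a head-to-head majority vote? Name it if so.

Head-to-head results (36 voters total):
Chen vs Gus: Gus wins 22–14.
Chen vs Dana: Dana wins 23–13.
Chen vs Ana: Ana wins 22–14.
Chen vs Ben: Ben wins 22–14.
Chen vs Hira: Chen wins 21–15.
Gus vs Dana: Dana wins 22–14.
Gus vs Ana: Ana wins 36–0.
Gus vs Ben: Ben wins 26–10.
Gus vs Hira: Hira wins 28–8.
Dana vs Ana: Ana wins 35–1.
Dana vs Ben: Dana wins 22–14.
Dana vs Hira: Dana wins 21–15.
Ana vs Ben: Ana wins 36–0.
Ana vs Hira: Ana wins 21–15.
Ben vs Hira: Hira wins 28–8.
Ana beats each rival — Chen (22–14), Gus (36–0), Dana (35–1), Ben (36–0), Hira (21–15) — so Ana is the Condorcet winner.

Ana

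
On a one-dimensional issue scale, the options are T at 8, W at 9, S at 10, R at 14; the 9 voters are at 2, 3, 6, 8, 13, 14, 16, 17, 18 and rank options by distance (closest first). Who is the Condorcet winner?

With single-peaked preferences on a line, the Condorcet winner is the candidate closest to the median voter.
The median voter (position 13) is closest to R at 14.
Check: R vs S — voters closer to R: 5 of 9.

R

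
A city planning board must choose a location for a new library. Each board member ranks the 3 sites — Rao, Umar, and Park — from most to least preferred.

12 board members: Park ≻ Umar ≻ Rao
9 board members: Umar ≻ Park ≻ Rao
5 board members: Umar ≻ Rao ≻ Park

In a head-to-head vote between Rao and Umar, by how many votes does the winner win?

26

Ballots ranking Rao above Umar: 0.
Ballots ranking Umar above Rao: 12+9+5 = 26.
Umar wins 26–0, a margin of 26.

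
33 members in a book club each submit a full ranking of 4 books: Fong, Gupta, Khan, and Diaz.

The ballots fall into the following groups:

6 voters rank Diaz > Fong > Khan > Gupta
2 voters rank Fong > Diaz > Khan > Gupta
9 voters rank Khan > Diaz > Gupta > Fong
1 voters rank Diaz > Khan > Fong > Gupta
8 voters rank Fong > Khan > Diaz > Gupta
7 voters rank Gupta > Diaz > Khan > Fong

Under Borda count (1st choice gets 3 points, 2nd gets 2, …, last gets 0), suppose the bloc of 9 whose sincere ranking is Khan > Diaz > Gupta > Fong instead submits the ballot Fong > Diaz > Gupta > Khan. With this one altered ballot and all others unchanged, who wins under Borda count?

Fong

Borda totals with the altered ballot: Fong 70, Gupta 30, Khan 33, Diaz 65.
The switch changes the winner from Diaz to Fong.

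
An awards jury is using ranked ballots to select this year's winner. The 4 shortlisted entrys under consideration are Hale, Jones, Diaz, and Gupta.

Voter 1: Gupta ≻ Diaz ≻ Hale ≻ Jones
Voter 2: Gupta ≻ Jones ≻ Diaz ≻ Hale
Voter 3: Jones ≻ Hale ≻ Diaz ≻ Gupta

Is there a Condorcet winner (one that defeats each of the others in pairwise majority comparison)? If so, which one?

Head-to-head results (3 voters total):
Hale vs Jones: Jones wins 2–1.
Hale vs Diaz: Diaz wins 2–1.
Hale vs Gupta: Gupta wins 2–1.
Jones vs Diaz: Jones wins 2–1.
Jones vs Gupta: Gupta wins 2–1.
Diaz vs Gupta: Gupta wins 2–1.
Gupta beats each rival — Hale (2–1), Jones (2–1), Diaz (2–1) — so Gupta is the Condorcet winner.

Gupta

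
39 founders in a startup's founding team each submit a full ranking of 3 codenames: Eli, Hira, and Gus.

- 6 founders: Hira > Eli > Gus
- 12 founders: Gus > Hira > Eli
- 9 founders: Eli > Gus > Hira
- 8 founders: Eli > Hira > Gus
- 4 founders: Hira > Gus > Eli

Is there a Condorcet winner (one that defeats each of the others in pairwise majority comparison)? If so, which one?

Head-to-head results (39 voters total):
Eli vs Hira: Hira wins 22–17.
Eli vs Gus: Eli wins 23–16.
Hira vs Gus: Gus wins 21–18.
No candidate beats all others: Eli beats Gus beats Hira beats Eli, a majority cycle.

There is no Condorcet winner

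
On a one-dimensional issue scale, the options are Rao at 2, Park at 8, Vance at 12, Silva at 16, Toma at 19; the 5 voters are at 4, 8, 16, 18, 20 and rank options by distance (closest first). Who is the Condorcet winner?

With single-peaked preferences on a line, the Condorcet winner is the candidate closest to the median voter.
The median voter (position 16) is closest to Silva at 16.
Check: Silva vs Vance — voters closer to Silva: 3 of 5.

Silva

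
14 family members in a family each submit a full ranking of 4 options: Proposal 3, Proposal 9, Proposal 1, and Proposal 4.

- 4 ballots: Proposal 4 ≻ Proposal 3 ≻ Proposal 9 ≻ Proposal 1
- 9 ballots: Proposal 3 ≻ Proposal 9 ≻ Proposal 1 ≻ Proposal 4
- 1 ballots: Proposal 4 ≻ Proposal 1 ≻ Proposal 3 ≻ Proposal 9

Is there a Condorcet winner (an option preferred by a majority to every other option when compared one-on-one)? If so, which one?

Proposal 3

Head-to-head results (14 voters total):
Proposal 3 vs Proposal 9: Proposal 3 wins 14–0.
Proposal 3 vs Proposal 1: Proposal 3 wins 13–1.
Proposal 3 vs Proposal 4: Proposal 3 wins 9–5.
Proposal 9 vs Proposal 1: Proposal 9 wins 13–1.
Proposal 9 vs Proposal 4: Proposal 9 wins 9–5.
Proposal 1 vs Proposal 4: Proposal 1 wins 9–5.
Proposal 3 beats each rival — Proposal 9 (14–0), Proposal 1 (13–1), Proposal 4 (9–5) — so Proposal 3 is the Condorcet winner.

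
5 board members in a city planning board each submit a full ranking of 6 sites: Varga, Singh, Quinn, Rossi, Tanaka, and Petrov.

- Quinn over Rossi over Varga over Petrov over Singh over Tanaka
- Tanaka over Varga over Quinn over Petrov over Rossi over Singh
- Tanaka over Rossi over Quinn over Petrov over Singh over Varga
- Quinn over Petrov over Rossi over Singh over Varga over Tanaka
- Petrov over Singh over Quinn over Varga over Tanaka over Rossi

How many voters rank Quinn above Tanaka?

3

Ballots ranking Quinn above Tanaka: 3.
Ballots ranking Tanaka above Quinn: 2.
So 3 of 5 voters prefer Quinn to Tanaka.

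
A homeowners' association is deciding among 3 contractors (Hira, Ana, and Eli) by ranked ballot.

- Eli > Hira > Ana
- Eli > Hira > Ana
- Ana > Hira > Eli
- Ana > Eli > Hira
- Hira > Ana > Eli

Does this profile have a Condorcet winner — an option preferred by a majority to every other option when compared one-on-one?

No

Head-to-head results (5 voters total):
Hira vs Ana: Hira wins 3–2.
Hira vs Eli: Eli wins 3–2.
Ana vs Eli: Ana wins 3–2.
No candidate beats all others: Hira beats Ana beats Eli beats Hira, a majority cycle.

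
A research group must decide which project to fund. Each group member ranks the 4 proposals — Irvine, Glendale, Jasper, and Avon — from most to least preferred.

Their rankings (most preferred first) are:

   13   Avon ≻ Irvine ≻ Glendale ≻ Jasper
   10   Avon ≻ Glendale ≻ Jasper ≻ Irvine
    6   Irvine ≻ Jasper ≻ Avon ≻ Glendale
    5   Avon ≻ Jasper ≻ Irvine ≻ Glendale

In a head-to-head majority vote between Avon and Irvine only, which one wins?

Avon

Ballots ranking Avon above Irvine: 13+10+5 = 28.
Ballots ranking Irvine above Avon: 6.
Avon wins the head-to-head, 28–6.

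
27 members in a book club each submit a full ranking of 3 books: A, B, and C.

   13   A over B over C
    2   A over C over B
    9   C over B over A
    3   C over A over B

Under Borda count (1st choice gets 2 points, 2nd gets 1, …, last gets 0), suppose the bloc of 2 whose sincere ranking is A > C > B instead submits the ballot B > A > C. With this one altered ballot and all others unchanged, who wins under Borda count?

A

Borda totals with the altered ballot: A 31, B 26, C 24.
The winner is unchanged: still A.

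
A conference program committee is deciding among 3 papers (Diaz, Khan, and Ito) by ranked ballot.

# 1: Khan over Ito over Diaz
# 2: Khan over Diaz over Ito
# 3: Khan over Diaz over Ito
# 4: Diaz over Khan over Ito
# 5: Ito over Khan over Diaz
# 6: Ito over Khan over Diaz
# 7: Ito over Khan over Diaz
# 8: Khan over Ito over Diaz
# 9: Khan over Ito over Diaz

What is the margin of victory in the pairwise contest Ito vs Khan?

Ballots ranking Ito above Khan: 3.
Ballots ranking Khan above Ito: 6.
Khan wins 6–3, a margin of 3.

3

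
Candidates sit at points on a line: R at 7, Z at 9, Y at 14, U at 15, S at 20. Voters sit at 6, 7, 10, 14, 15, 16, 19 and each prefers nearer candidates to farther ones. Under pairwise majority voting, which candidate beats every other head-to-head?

With single-peaked preferences on a line, the Condorcet winner is the candidate closest to the median voter.
The median voter (position 14) is closest to Y at 14.
Check: Y vs Z — voters closer to Y: 4 of 7.

Y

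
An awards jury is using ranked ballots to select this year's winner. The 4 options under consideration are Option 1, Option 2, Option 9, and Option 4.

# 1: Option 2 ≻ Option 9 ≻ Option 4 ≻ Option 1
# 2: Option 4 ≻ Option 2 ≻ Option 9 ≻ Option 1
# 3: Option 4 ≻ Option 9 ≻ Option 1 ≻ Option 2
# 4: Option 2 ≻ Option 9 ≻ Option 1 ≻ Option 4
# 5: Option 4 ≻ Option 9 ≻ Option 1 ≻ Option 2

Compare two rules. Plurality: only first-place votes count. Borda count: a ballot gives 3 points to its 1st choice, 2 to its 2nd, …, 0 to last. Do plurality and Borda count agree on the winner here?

Yes

Plurality first-place counts: Option 1 0, Option 2 2, Option 9 0, Option 4 3 → Option 4.
Borda totals: Option 1 3, Option 2 8, Option 9 9, Option 4 10 → Option 4.
The two rules agree on Option 4.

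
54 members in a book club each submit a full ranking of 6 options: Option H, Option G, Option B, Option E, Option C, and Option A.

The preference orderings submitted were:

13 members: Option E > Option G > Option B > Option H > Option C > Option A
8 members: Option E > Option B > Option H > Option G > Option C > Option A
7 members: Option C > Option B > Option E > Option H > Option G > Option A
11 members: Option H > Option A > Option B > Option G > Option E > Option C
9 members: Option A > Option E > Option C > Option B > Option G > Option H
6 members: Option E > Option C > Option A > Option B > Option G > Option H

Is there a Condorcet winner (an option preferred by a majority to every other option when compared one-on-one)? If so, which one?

Option E

Head-to-head results (54 voters total):
Option H vs Option G: Option G wins 28–26.
Option H vs Option B: Option B wins 43–11.
Option H vs Option E: Option E wins 43–11.
Option H vs Option C: Option H wins 32–22.
Option H vs Option A: Option H wins 39–15.
Option G vs Option B: Option B wins 41–13.
Option G vs Option E: Option E wins 43–11.
Option G vs Option C: Option G wins 32–22.
Option G vs Option A: Option G wins 28–26.
Option B vs Option E: Option E wins 36–18.
Option B vs Option C: Option B wins 32–22.
Option B vs Option A: Option B wins 28–26.
Option E vs Option C: Option E wins 47–7.
Option E vs Option A: Option E wins 34–20.
Option C vs Option A: Option C wins 34–20.
Option E beats each rival — Option H (43–11), Option G (43–11), Option B (36–18), Option C (47–7), Option A (34–20) — so Option E is the Condorcet winner.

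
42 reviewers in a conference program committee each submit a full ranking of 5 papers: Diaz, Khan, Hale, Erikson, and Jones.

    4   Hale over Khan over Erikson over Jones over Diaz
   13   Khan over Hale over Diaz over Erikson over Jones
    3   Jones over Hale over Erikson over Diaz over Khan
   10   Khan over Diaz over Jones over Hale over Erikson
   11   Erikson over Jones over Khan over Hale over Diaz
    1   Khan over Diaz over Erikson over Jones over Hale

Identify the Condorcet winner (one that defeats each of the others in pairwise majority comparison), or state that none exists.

Head-to-head results (42 voters total):
Diaz vs Khan: Khan wins 39–3.
Diaz vs Hale: Hale wins 31–11.
Diaz vs Erikson: Diaz wins 24–18.
Diaz vs Jones: Diaz wins 24–18.
Khan vs Hale: Khan wins 35–7.
Khan vs Erikson: Khan wins 28–14.
Khan vs Jones: Khan wins 28–14.
Hale vs Erikson: Hale wins 30–12.
Hale vs Jones: Jones wins 25–17.
Erikson vs Jones: Erikson wins 29–13.
Khan beats each rival — Diaz (39–3), Hale (35–7), Erikson (28–14), Jones (28–14) — so Khan is the Condorcet winner.

Khan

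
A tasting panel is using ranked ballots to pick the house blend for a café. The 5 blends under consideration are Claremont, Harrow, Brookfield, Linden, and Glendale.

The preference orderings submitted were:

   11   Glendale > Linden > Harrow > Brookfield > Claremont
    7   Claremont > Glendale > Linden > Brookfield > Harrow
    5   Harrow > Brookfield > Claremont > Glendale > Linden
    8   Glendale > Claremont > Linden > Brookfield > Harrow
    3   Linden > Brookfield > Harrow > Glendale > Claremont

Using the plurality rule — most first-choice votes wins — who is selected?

Glendale

First-place vote totals:
  Claremont: 7
  Harrow: 5
  Brookfield: 0
  Linden: 3
  Glendale: 19
Glendale has the most first-place votes.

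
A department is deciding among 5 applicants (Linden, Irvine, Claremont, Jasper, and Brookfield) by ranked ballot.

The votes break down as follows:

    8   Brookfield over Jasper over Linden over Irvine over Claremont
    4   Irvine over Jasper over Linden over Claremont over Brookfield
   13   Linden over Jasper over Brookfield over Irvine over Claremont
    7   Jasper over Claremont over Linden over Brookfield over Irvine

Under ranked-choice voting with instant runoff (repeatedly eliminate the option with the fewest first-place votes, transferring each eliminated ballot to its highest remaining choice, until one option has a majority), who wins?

Jasper

Round 1: Linden 13, Brookfield 8, Jasper 7, Irvine 4, Claremont 0. Claremont has the fewest and is eliminated.
Round 2: Linden 13, Brookfield 8, Jasper 7, Irvine 4. Irvine has the fewest and is eliminated.
Round 3: Linden 13, Jasper 11, Brookfield 8. Brookfield has the fewest and is eliminated.
Round 4: Jasper 19, Linden 13. Jasper has a majority.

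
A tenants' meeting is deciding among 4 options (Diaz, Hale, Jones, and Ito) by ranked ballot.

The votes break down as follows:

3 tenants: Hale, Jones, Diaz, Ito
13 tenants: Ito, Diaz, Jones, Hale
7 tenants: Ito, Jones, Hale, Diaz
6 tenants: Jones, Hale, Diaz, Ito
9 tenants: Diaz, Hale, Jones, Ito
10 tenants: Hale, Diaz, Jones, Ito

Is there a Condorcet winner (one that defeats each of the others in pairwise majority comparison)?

Head-to-head results (48 voters total):
Diaz vs Hale: Hale wins 26–22.
Diaz vs Jones: Diaz wins 32–16.
Diaz vs Ito: Diaz wins 28–20.
Hale vs Jones: Jones wins 26–22.
Hale vs Ito: Hale wins 28–20.
Jones vs Ito: Jones wins 28–20.
No candidate beats all others: Diaz beats Jones beats Hale beats Diaz, a majority cycle.

No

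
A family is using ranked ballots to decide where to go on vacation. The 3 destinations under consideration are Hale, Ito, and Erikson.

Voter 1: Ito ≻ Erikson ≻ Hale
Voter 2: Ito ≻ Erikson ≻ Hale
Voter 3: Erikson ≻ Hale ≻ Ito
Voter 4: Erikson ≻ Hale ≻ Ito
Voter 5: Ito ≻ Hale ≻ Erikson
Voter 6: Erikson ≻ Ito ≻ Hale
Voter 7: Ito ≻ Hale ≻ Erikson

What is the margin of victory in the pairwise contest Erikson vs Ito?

Ballots ranking Erikson above Ito: 3.
Ballots ranking Ito above Erikson: 4.
Ito wins 4–3, a margin of 1.

1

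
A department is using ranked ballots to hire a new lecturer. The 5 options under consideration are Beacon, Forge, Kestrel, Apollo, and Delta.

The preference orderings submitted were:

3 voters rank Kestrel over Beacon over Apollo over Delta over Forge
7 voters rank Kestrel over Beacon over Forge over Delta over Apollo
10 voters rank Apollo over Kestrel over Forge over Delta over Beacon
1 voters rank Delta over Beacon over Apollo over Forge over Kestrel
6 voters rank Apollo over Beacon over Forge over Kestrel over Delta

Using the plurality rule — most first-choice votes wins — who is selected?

First-place vote totals:
  Beacon: 0
  Forge: 0
  Kestrel: 10
  Apollo: 16
  Delta: 1
Apollo has the most first-place votes.

Apollo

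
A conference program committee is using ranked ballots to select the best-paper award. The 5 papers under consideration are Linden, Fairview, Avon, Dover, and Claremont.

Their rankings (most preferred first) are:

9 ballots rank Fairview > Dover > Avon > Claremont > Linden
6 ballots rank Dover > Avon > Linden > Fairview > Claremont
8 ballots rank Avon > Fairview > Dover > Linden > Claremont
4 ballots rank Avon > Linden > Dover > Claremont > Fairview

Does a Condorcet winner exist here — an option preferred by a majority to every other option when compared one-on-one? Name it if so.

Head-to-head results (27 voters total):
Linden vs Fairview: Fairview wins 17–10.
Linden vs Avon: Avon wins 27–0.
Linden vs Dover: Dover wins 23–4.
Linden vs Claremont: Linden wins 18–9.
Fairview vs Avon: Avon wins 18–9.
Fairview vs Dover: Fairview wins 17–10.
Fairview vs Claremont: Fairview wins 23–4.
Avon vs Dover: Dover wins 15–12.
Avon vs Claremont: Avon wins 27–0.
Dover vs Claremont: Dover wins 27–0.
No candidate beats all others: Fairview beats Dover beats Avon beats Fairview, a majority cycle.

There is no Condorcet winner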